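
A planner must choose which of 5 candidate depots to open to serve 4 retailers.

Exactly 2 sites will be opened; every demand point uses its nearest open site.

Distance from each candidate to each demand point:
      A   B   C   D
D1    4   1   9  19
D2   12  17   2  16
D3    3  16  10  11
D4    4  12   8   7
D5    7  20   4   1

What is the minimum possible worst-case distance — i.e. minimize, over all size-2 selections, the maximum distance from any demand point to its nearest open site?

4

Open {D1, D5}.
  Farthest demand point is A at distance 4 (to D1); all others are ≤ 4.
With {D1, D4} the worst case is 8.
With {D1, D3} the worst case is 11.
No size-2 selection achieves below 4.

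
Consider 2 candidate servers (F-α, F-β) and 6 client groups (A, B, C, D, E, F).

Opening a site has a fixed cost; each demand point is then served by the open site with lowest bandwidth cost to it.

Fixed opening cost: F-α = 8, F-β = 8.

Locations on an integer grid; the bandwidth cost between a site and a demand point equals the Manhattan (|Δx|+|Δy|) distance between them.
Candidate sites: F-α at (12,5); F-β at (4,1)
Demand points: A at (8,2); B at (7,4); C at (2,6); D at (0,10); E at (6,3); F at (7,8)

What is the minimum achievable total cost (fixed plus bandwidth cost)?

Open {F-β}: assign each demand point to its cheapest open site.
  A→F-β 5, B→F-β 6, C→F-β 7, D→F-β 13, E→F-β 4, F→F-β 10
  bandwidth cost 45, fixed 8 → total 53.
Compare {F-α, F-β}: bandwidth cost 43 + fixed 16 = 59.
Compare {F-α}: bandwidth cost 57 + fixed 8 = 65.

53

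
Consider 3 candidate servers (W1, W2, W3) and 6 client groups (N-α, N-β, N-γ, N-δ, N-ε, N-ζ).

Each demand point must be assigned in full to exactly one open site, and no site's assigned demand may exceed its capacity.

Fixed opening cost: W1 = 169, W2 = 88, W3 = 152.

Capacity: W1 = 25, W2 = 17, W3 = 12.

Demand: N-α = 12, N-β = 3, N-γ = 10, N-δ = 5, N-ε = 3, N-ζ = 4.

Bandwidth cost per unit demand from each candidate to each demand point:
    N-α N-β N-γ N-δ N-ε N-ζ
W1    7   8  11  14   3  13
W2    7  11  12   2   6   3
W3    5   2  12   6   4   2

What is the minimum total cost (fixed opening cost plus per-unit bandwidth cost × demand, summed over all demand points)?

Open {W1, W2}; cheapest assignment that respects the capacities:
  W1 (cap 25, load 25): N-α, N-β, N-γ — cost 12×7 + 3×8 + 10×11 = 218
  W2 (cap 17, load 12): N-δ, N-ε, N-ζ — cost 5×2 + 3×6 + 4×3 = 40
  Shipping 258, fixed 257 → total 515.
  Any other capacity-feasible assignment to {W1, W2} ships for at least 258.
Compare {W1, W3}: its best feasible assignment gives total 568.
Compare {W1, W2, W3}: its best feasible assignment gives total 634.
Every other set of open sites that can feasibly serve all demand totals ≥ 568 even under its best assignment. Minimum: 515.

515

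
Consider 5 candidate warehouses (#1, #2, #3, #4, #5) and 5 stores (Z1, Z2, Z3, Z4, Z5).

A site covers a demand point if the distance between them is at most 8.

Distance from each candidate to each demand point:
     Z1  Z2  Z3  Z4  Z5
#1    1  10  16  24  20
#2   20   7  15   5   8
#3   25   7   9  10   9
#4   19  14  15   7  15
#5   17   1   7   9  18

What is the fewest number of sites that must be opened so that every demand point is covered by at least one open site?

3

Coverage sets (demand points within 8 of each site):
  #1: {Z1}
  #2: {Z2, Z4, Z5}
  #3: {Z2}
  #4: {Z4}
  #5: {Z2, Z3}
No 2 sites suffice: every size-2 union leaves at least one demand point uncovered.
But {#1, #2, #5} covers everything, so the minimum is 3.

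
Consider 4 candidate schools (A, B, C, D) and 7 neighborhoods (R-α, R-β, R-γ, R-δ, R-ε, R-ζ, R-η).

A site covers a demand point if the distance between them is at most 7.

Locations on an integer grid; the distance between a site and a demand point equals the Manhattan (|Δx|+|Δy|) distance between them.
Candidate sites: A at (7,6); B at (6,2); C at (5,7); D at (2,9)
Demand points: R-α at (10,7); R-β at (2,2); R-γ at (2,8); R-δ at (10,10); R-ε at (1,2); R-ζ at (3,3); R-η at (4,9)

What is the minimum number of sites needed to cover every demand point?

Coverage sets (demand points within 7 of each site):
  A: {R-α, R-γ, R-δ, R-ζ, R-η}
  B: {R-β, R-ε, R-ζ}
  C: {R-α, R-γ, R-ζ, R-η}
  D: {R-β, R-γ, R-ζ, R-η}
No single site covers all 7 demand points.
But {A, B} covers everything, so the minimum is 2.

2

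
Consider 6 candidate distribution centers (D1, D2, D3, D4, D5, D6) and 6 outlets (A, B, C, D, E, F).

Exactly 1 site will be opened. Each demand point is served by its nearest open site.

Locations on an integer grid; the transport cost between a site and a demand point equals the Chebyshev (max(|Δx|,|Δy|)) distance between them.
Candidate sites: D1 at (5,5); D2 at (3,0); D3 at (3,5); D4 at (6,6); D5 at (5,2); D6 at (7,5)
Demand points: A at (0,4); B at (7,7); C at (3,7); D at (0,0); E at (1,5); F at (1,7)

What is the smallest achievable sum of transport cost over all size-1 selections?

Open {D3}.
  A→D3 3, B→D3 4, C→D3 2, D→D3 5, E→D3 2, F→D3 2  ⇒ total 18.
Compare {D1}: total 22.
Compare {D4}: total 26.
No size-1 selection does better; minimum is 18.

18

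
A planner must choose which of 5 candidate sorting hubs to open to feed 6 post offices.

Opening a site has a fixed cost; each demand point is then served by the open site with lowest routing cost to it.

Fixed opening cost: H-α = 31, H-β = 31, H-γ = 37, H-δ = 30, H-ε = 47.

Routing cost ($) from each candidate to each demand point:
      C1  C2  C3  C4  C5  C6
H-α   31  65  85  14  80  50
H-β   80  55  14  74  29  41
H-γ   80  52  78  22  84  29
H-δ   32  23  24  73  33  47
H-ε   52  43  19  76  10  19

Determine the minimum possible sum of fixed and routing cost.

Open {H-α, H-ε}: assign each demand point to its cheapest open site.
  C1→H-α 31, C2→H-ε 43, C3→H-ε 19, C4→H-α 14, C5→H-ε 10, C6→H-ε 19
  routing cost 136, fixed 78 → total 214.
Compare {H-α, H-δ, H-ε}: routing cost 116 + fixed 108 = 224.
Compare {H-γ, H-δ}: routing cost 163 + fixed 67 = 230.
Compare {H-α, H-δ}: routing cost 172 + fixed 61 = 233.
All other subsets cost ≥ 224. Minimum total cost: 214.

214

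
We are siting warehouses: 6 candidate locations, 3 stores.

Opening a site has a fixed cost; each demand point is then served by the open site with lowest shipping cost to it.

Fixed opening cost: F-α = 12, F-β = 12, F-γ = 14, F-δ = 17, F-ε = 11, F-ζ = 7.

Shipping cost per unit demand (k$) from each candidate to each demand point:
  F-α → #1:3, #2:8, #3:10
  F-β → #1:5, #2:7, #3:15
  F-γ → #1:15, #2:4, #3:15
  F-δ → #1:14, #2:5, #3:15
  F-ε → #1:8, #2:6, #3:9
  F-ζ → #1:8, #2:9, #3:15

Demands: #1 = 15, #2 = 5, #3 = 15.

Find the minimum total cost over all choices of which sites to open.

Open {F-α, F-ε}: assign each demand point to its cheapest open site.
  #1→F-α 15×3=45, #2→F-ε 5×6=30, #3→F-ε 15×9=135
  shipping cost 210, fixed 23 → total 233.
Compare {F-α, F-γ, F-ε}: shipping cost 200 + fixed 37 = 237.
Compare {F-α, F-ε, F-ζ}: shipping cost 210 + fixed 30 = 240.
Compare {F-α, F-γ}: shipping cost 215 + fixed 26 = 241.
All other subsets cost ≥ 237. Minimum total cost: 233.

233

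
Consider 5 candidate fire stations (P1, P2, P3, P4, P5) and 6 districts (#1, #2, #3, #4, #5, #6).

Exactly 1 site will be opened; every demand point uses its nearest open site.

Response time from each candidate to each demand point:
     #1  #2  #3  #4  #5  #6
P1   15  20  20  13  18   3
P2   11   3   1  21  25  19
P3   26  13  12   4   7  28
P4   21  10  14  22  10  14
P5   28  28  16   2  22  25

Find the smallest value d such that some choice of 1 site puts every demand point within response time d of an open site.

20

Open {P1}.
  Farthest demand point is #2 at response time 20 (to P1); all others are ≤ 20.
With {P4} the worst case is 22.
With {P2} the worst case is 25.
No size-1 selection achieves below 20.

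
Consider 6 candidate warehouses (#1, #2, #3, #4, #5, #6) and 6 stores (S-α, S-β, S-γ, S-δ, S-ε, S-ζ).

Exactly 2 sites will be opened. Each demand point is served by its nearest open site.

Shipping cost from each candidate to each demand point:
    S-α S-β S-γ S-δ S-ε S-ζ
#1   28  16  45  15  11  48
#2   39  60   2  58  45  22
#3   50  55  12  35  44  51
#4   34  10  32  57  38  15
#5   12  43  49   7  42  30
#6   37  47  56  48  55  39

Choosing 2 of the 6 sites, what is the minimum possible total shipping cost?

Open {#1, #2}.
  S-α→#1 28, S-β→#1 16, S-γ→#2 2, S-δ→#1 15, S-ε→#1 11, S-ζ→#2 22  ⇒ total 94.
Compare {#1, #4}: total 111.
Compare {#4, #5}: total 114.
No size-2 selection does better; minimum is 94.

94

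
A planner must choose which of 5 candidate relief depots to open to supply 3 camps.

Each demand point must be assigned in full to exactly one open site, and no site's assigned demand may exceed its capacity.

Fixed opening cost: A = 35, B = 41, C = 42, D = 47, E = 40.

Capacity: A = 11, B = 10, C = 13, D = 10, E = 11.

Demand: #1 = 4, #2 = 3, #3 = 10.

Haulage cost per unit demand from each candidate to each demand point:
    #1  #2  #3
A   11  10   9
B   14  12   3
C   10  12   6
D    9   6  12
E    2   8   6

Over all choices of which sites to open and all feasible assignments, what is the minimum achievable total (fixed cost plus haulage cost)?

Open {B, E}; cheapest assignment that respects the capacities:
  B (cap 10, load 10): #3 — cost 10×3 = 30
  E (cap 11, load 7): #1, #2 — cost 4×2 + 3×8 = 32
  Shipping 62, fixed 81 → total 143.
  Any other capacity-feasible assignment to {B, E} ships for at least 62.
Compare {B, D}: its best feasible assignment gives total 172.
Compare {C, E}: its best feasible assignment gives total 174.
Every other set of open sites that can feasibly serve all demand totals ≥ 172 even under its best assignment. Minimum: 143.

143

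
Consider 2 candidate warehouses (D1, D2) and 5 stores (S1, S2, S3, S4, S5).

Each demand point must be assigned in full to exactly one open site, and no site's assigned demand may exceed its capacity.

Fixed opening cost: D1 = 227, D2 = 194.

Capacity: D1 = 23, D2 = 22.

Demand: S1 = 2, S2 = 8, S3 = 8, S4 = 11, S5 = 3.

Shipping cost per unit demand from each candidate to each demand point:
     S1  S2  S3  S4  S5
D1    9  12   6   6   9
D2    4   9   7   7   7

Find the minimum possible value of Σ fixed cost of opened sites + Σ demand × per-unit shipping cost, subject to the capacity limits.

Open {D1, D2}; cheapest assignment that respects the capacities:
  D1 (cap 23, load 19): S3, S4 — cost 8×6 + 11×6 = 114
  D2 (cap 22, load 13): S1, S2, S5 — cost 2×4 + 8×9 + 3×7 = 101
  Shipping 215, fixed 421 → total 636.
  Any other capacity-feasible assignment to {D1, D2} ships for at least 215.
Total demand is 32 and no other set of sites has combined capacity ≥ 32, so {D1, D2} is the only feasible choice of open sites. Minimum: 636.

636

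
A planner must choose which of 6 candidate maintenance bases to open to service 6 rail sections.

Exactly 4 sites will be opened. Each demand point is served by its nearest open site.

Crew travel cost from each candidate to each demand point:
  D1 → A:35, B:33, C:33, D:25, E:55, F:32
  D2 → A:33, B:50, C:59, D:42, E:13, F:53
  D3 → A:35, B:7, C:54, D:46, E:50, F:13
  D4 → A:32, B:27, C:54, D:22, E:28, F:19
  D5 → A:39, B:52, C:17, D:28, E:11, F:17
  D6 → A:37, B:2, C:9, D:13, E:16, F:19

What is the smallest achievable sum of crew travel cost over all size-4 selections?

Open {D3, D4, D5, D6}.
  A→D4 32, B→D6 2, C→D6 9, D→D6 13, E→D5 11, F→D3 13  ⇒ total 80.
Compare {D2, D3, D5, D6}: total 81.
Compare {D2, D3, D4, D6}: total 82.
No size-4 selection does better; minimum is 80.

80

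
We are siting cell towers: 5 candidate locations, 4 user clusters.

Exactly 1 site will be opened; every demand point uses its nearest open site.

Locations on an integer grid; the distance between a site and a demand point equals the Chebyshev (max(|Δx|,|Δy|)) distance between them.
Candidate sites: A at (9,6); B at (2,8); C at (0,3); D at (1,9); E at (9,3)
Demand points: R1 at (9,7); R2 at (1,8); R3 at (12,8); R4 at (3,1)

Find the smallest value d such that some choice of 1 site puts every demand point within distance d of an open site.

8

Open {A}.
  Farthest demand point is R2 at distance 8 (to A); all others are ≤ 8.
With {E} the worst case is 8.
With {B} the worst case is 10.
No size-1 selection achieves below 8.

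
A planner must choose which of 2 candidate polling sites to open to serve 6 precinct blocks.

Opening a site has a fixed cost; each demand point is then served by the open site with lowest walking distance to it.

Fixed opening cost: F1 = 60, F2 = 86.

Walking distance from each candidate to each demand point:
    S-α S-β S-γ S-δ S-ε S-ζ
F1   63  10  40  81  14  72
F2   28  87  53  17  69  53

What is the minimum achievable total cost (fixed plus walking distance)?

Open {F1, F2}: assign each demand point to its cheapest open site.
  S-α→F2 28, S-β→F1 10, S-γ→F1 40, S-δ→F2 17, S-ε→F1 14, S-ζ→F2 53
  walking distance 162, fixed 146 → total 308.
Compare {F1}: walking distance 280 + fixed 60 = 340.
Compare {F2}: walking distance 307 + fixed 86 = 393.

308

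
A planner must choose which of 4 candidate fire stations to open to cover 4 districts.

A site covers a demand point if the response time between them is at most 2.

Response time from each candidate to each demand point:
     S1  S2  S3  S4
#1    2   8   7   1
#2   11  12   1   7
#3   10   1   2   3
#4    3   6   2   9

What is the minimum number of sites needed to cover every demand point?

2

Coverage sets (demand points within 2 of each site):
  #1: {S1, S4}
  #2: {S3}
  #3: {S2, S3}
  #4: {S3}
No single site covers all 4 demand points.
But {#1, #3} covers everything, so the minimum is 2.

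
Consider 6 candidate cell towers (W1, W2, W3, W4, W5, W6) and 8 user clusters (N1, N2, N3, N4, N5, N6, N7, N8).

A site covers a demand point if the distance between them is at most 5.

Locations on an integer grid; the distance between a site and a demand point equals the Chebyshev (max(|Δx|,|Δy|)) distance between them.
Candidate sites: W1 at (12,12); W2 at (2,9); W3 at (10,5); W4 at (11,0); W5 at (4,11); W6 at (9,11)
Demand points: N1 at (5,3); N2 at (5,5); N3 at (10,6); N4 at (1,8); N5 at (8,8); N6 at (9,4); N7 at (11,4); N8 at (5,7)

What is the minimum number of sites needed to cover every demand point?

2

Coverage sets (demand points within 5 of each site):
  W1: {N5}
  W2: {N2, N4, N8}
  W3: {N1, N2, N3, N5, N6, N7, N8}
  W4: {N6, N7}
  W5: {N4, N5, N8}
  W6: {N3, N5, N8}
No single site covers all 8 demand points.
But {W2, W3} covers everything, so the minimum is 2.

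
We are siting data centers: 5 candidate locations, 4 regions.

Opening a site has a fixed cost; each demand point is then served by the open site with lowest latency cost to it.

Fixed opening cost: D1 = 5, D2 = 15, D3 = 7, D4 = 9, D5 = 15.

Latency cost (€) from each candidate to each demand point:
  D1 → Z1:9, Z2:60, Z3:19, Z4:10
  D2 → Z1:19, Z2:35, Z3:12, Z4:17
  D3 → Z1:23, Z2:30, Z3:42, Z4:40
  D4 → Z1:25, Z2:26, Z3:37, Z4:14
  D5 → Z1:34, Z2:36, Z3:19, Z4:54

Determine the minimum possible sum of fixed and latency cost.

Open {D1, D4}: assign each demand point to its cheapest open site.
  Z1→D1 9, Z2→D4 26, Z3→D1 19, Z4→D1 10
  latency cost 64, fixed 14 → total 78.
Compare {D1, D3}: latency cost 68 + fixed 12 = 80.
Compare {D1, D3, D4}: latency cost 64 + fixed 21 = 85.
Compare {D1, D2}: latency cost 66 + fixed 20 = 86.
All other subsets cost ≥ 80. Minimum total cost: 78.

78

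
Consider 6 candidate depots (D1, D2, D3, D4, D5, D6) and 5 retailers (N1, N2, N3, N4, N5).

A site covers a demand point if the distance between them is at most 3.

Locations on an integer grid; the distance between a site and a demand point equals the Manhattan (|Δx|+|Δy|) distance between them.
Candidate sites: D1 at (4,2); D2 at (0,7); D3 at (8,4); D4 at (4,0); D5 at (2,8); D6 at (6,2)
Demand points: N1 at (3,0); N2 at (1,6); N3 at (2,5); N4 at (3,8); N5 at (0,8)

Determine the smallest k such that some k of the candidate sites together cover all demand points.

Coverage sets (demand points within 3 of each site):
  D1: {N1}
  D2: {N2, N5}
  D3: {}
  D4: {N1}
  D5: {N2, N3, N4, N5}
  D6: {}
No single site covers all 5 demand points.
But {D1, D5} covers everything, so the minimum is 2.

2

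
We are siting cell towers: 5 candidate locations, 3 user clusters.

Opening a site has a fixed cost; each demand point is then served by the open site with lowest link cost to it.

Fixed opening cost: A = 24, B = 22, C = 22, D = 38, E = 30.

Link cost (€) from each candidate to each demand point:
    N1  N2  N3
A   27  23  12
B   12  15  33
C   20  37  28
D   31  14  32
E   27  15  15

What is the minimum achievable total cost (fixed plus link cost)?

82

Open {B}: assign each demand point to its cheapest open site.
  N1→B 12, N2→B 15, N3→B 33
  link cost 60, fixed 22 → total 82.
Compare {A, B}: link cost 39 + fixed 46 = 85.
Compare {A}: link cost 62 + fixed 24 = 86.
Compare {E}: link cost 57 + fixed 30 = 87.
All other subsets cost ≥ 85. Minimum total cost: 82.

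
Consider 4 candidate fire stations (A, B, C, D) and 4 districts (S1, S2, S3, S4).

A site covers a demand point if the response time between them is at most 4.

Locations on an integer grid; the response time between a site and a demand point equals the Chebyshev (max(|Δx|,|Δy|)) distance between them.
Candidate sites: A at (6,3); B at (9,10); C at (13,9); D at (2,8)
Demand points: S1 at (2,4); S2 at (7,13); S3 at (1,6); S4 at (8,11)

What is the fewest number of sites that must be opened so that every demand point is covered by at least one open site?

Coverage sets (demand points within 4 of each site):
  A: {S1}
  B: {S2, S4}
  C: {}
  D: {S1, S3}
No single site covers all 4 demand points.
But {B, D} covers everything, so the minimum is 2.

2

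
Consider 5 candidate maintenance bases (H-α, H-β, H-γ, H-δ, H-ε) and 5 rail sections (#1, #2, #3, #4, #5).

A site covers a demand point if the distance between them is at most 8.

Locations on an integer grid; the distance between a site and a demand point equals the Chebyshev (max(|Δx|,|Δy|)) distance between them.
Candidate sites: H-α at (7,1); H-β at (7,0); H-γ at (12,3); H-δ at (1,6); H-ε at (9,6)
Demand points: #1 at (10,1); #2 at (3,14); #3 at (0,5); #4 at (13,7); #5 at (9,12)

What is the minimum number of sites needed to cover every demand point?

Coverage sets (demand points within 8 of each site):
  H-α: {#1, #3, #4}
  H-β: {#1, #3, #4}
  H-γ: {#1, #4}
  H-δ: {#2, #3, #5}
  H-ε: {#1, #2, #4, #5}
No single site covers all 5 demand points.
But {H-α, H-δ} covers everything, so the minimum is 2.

2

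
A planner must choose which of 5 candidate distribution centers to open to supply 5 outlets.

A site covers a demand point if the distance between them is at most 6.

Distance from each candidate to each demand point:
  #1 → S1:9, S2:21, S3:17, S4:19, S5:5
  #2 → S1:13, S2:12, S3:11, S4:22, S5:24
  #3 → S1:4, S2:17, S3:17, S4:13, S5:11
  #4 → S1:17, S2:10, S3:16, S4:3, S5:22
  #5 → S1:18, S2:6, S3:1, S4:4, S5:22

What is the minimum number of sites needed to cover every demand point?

Coverage sets (demand points within 6 of each site):
  #1: {S5}
  #2: {}
  #3: {S1}
  #4: {S4}
  #5: {S2, S3, S4}
No 2 sites suffice: every size-2 union leaves at least one demand point uncovered.
But {#1, #3, #5} covers everything, so the minimum is 3.

3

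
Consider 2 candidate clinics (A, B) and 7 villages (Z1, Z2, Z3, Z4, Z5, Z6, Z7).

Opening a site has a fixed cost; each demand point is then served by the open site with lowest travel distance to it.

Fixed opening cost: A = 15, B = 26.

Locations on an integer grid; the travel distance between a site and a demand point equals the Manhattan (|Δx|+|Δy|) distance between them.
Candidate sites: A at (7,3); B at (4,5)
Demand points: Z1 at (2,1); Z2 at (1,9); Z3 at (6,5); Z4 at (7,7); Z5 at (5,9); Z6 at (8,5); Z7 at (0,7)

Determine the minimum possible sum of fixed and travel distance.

Open {B}: assign each demand point to its cheapest open site.
  Z1→B 6, Z2→B 7, Z3→B 2, Z4→B 5, Z5→B 5, Z6→B 4, Z7→B 6
  travel distance 35, fixed 26 → total 61.
Compare {A}: travel distance 48 + fixed 15 = 63.
Compare {A, B}: travel distance 33 + fixed 41 = 74.

61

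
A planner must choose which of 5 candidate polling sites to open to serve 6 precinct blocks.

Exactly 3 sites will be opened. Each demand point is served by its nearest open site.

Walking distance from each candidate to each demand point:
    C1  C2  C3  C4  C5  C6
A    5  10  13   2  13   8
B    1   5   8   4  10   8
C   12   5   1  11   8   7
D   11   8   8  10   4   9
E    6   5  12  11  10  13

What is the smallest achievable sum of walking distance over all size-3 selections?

Open {B, C, D}.
  C1→B 1, C2→B 5, C3→C 1, C4→B 4, C5→D 4, C6→C 7  ⇒ total 22.
Compare {A, B, C}: total 24.
Compare {A, C, D}: total 24.
No size-3 selection does better; minimum is 22.

22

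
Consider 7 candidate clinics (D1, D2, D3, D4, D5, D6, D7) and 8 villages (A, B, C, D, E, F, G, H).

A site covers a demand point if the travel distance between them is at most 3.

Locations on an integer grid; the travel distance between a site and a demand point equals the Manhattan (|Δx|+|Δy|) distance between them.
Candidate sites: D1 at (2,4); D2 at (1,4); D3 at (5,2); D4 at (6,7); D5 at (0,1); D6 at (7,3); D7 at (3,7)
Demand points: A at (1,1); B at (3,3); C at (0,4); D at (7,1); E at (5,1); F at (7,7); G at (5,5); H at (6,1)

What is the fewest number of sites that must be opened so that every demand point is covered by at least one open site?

Coverage sets (demand points within 3 of each site):
  D1: {B, C}
  D2: {A, B, C}
  D3: {B, D, E, G, H}
  D4: {F, G}
  D5: {A, C}
  D6: {D, H}
  D7: {}
No 2 sites suffice: every size-2 union leaves at least one demand point uncovered.
But {D2, D3, D4} covers everything, so the minimum is 3.

3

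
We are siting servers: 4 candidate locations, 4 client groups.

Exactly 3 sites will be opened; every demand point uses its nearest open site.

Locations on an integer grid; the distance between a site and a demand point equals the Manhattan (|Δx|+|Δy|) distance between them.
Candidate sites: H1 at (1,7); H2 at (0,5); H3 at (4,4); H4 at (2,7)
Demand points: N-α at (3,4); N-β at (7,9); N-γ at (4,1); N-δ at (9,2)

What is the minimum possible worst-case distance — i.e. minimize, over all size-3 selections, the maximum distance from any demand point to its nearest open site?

Open {H1, H3, H4}.
  Farthest demand point is N-β at distance 7 (to H4); all others are ≤ 7.
With {H2, H3, H4} the worst case is 7.
With {H1, H2, H3} the worst case is 8.
No size-3 selection achieves below 7.

7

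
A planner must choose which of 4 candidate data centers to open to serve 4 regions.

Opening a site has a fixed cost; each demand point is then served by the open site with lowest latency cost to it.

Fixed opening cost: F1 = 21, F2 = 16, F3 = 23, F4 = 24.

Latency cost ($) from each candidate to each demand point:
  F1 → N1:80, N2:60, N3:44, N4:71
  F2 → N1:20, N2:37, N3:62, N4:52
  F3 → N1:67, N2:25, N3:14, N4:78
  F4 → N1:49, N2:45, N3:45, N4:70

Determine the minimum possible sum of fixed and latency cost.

150

Open {F2, F3}: assign each demand point to its cheapest open site.
  N1→F2 20, N2→F3 25, N3→F3 14, N4→F2 52
  latency cost 111, fixed 39 → total 150.
Compare {F1, F2, F3}: latency cost 111 + fixed 60 = 171.
Compare {F2, F3, F4}: latency cost 111 + fixed 63 = 174.
Compare {F2}: latency cost 171 + fixed 16 = 187.
All other subsets cost ≥ 171. Minimum total cost: 150.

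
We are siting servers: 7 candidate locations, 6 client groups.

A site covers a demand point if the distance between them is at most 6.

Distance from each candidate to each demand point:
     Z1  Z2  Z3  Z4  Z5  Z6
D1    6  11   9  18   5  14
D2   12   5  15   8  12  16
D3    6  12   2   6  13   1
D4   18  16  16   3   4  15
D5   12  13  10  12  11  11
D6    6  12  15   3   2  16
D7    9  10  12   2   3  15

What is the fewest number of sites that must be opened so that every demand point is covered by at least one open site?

Coverage sets (demand points within 6 of each site):
  D1: {Z1, Z5}
  D2: {Z2}
  D3: {Z1, Z3, Z4, Z6}
  D4: {Z4, Z5}
  D5: {}
  D6: {Z1, Z4, Z5}
  D7: {Z4, Z5}
No 2 sites suffice: every size-2 union leaves at least one demand point uncovered.
But {D1, D2, D3} covers everything, so the minimum is 3.

3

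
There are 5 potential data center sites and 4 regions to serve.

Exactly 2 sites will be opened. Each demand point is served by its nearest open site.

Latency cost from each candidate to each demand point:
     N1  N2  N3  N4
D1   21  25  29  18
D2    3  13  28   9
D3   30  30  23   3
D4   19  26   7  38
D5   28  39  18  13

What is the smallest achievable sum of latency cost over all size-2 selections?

32

Open {D2, D4}.
  N1→D2 3, N2→D2 13, N3→D4 7, N4→D2 9  ⇒ total 32.
Compare {D2, D3}: total 42.
Compare {D2, D5}: total 43.
No size-2 selection does better; minimum is 32.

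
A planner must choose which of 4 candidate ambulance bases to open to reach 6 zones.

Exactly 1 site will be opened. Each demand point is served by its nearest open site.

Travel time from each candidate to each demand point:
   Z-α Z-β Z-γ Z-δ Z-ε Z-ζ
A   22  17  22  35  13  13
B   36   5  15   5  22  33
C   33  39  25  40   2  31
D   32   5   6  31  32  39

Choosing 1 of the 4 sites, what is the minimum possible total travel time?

116

Open {B}.
  Z-α→B 36, Z-β→B 5, Z-γ→B 15, Z-δ→B 5, Z-ε→B 22, Z-ζ→B 33  ⇒ total 116.
Compare {A}: total 122.
Compare {D}: total 145.
No size-1 selection does better; minimum is 116.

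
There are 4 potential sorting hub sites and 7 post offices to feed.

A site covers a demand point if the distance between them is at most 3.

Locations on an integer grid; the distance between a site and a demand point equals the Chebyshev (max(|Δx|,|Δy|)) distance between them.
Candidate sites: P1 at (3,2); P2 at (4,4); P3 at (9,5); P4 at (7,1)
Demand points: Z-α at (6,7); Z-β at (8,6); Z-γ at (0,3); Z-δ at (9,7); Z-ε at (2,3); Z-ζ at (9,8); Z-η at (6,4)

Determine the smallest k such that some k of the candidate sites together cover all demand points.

Coverage sets (demand points within 3 of each site):
  P1: {Z-γ, Z-ε, Z-η}
  P2: {Z-α, Z-ε, Z-η}
  P3: {Z-α, Z-β, Z-δ, Z-ζ, Z-η}
  P4: {Z-η}
No single site covers all 7 demand points.
But {P1, P3} covers everything, so the minimum is 2.

2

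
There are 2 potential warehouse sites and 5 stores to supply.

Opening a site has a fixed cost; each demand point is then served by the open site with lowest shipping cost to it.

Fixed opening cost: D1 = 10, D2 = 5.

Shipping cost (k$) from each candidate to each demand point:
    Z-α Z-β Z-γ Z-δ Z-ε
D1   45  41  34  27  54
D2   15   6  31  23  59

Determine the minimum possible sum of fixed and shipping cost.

Open {D2}: assign each demand point to its cheapest open site.
  Z-α→D2 15, Z-β→D2 6, Z-γ→D2 31, Z-δ→D2 23, Z-ε→D2 59
  shipping cost 134, fixed 5 → total 139.
Compare {D1, D2}: shipping cost 129 + fixed 15 = 144.
Compare {D1}: shipping cost 201 + fixed 10 = 211.

139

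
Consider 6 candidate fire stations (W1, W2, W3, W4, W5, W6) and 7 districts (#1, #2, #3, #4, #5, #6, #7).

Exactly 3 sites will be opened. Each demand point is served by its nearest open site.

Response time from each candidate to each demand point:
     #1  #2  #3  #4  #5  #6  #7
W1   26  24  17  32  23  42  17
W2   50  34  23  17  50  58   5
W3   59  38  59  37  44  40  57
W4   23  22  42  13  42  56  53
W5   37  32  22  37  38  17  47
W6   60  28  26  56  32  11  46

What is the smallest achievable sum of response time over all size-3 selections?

123

Open {W1, W2, W6}.
  #1→W1 26, #2→W1 24, #3→W1 17, #4→W2 17, #5→W1 23, #6→W6 11, #7→W2 5  ⇒ total 123.
Compare {W1, W4, W6}: total 126.
Compare {W1, W2, W5}: total 129.
No size-3 selection does better; minimum is 123.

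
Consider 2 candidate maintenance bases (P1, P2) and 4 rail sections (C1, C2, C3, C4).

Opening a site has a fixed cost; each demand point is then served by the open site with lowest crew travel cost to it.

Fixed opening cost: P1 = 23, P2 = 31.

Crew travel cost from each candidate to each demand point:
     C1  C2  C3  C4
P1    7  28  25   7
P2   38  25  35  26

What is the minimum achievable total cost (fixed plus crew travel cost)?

90

Open {P1}: assign each demand point to its cheapest open site.
  C1→P1 7, C2→P1 28, C3→P1 25, C4→P1 7
  crew travel cost 67, fixed 23 → total 90.
Compare {P1, P2}: crew travel cost 64 + fixed 54 = 118.
Compare {P2}: crew travel cost 124 + fixed 31 = 155.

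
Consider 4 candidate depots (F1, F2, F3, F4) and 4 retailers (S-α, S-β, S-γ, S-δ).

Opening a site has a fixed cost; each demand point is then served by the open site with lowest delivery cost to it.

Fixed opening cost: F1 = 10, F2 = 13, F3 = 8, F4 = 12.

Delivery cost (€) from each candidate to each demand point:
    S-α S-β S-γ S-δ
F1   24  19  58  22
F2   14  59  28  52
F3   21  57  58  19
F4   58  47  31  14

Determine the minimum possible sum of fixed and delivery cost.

106

Open {F1, F2}: assign each demand point to its cheapest open site.
  S-α→F2 14, S-β→F1 19, S-γ→F2 28, S-δ→F1 22
  delivery cost 83, fixed 23 → total 106.
Compare {F1, F4}: delivery cost 88 + fixed 22 = 110.
Compare {F1, F2, F4}: delivery cost 75 + fixed 35 = 110.
Compare {F1, F2, F3}: delivery cost 80 + fixed 31 = 111.
All other subsets cost ≥ 110. Minimum total cost: 106.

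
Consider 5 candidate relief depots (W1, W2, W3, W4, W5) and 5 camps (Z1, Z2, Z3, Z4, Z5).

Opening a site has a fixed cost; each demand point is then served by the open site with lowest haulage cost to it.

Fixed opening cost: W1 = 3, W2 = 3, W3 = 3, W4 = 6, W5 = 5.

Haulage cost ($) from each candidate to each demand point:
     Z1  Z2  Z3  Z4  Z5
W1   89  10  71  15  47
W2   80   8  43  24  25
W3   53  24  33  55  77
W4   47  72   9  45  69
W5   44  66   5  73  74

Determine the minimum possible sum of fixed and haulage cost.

108

Open {W1, W2, W5}: assign each demand point to its cheapest open site.
  Z1→W5 44, Z2→W2 8, Z3→W5 5, Z4→W1 15, Z5→W2 25
  haulage cost 97, fixed 11 → total 108.
Compare {W1, W2, W3, W5}: haulage cost 97 + fixed 14 = 111.
Compare {W2, W5}: haulage cost 106 + fixed 8 = 114.
Compare {W1, W2, W4, W5}: haulage cost 97 + fixed 17 = 114.
All other subsets cost ≥ 111. Minimum total cost: 108.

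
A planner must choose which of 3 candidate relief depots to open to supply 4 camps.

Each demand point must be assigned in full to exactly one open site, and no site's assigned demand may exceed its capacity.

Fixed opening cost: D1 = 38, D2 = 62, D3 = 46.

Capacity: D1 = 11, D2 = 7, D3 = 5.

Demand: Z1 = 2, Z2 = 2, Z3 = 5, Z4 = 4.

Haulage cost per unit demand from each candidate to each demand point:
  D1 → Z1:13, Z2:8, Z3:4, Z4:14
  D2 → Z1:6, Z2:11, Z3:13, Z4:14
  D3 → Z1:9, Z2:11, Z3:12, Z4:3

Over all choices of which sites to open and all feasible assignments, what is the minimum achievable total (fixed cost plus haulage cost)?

158

Open {D1, D3}; cheapest assignment that respects the capacities:
  D1 (cap 11, load 9): Z1, Z2, Z3 — cost 2×13 + 2×8 + 5×4 = 62
  D3 (cap 5, load 4): Z4 — cost 4×3 = 12
  Shipping 74, fixed 84 → total 158.
  Any other capacity-feasible assignment to {D1, D3} ships for at least 74.
Compare {D1, D2}: its best feasible assignment gives total 204.
Compare {D1, D2, D3}: its best feasible assignment gives total 206.
Every other set of open sites that can feasibly serve all demand totals ≥ 204 even under its best assignment. Minimum: 158.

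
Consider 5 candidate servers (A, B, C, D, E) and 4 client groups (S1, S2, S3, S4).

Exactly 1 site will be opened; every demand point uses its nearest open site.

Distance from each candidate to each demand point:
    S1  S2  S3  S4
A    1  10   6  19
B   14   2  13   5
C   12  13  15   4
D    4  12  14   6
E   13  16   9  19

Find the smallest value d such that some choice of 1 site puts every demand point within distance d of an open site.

14

Open {B}.
  Farthest demand point is S1 at distance 14 (to B); all others are ≤ 14.
With {D} the worst case is 14.
With {C} the worst case is 15.
No size-1 selection achieves below 14.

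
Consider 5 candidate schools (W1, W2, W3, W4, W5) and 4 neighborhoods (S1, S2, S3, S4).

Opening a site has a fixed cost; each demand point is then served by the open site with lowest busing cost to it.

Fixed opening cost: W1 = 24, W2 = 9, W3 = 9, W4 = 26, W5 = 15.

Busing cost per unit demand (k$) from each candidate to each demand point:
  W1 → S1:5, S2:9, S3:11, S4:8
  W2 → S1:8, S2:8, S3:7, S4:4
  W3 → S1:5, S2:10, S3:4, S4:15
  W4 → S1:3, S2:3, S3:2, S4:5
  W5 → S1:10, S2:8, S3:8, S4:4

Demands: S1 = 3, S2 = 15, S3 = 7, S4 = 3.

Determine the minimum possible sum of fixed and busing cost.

Open {W4}: assign each demand point to its cheapest open site.
  S1→W4 3×3=9, S2→W4 15×3=45, S3→W4 7×2=14, S4→W4 3×5=15
  busing cost 83, fixed 26 → total 109.
Compare {W2, W4}: busing cost 80 + fixed 35 = 115.
Compare {W3, W4}: busing cost 83 + fixed 35 = 118.
Compare {W4, W5}: busing cost 80 + fixed 41 = 121.
All other subsets cost ≥ 115. Minimum total cost: 109.

109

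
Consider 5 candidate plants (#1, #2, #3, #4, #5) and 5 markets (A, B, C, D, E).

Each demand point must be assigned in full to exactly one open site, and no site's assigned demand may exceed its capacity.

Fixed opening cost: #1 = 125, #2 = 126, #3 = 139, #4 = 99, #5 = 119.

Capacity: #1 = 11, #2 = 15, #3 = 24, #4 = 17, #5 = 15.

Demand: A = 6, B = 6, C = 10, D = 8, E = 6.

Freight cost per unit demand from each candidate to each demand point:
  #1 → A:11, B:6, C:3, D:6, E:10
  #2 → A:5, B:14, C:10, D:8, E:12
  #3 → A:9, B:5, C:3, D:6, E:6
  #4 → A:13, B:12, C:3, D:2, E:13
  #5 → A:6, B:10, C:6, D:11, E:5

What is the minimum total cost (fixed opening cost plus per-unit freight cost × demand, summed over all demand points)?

428

Open {#3, #4}; cheapest assignment that respects the capacities:
  #3 (cap 24, load 22): B, C, E — cost 6×5 + 10×3 + 6×6 = 96
  #4 (cap 17, load 14): A, D — cost 6×13 + 8×2 = 94
  Shipping 190, fixed 238 → total 428.
  Any other capacity-feasible assignment to {#3, #4} ships for at least 190.
Compare {#3, #5}: its best feasible assignment gives total 432.
Compare {#2, #3}: its best feasible assignment gives total 455.
Every other set of open sites that can feasibly serve all demand totals ≥ 432 even under its best assignment. Minimum: 428.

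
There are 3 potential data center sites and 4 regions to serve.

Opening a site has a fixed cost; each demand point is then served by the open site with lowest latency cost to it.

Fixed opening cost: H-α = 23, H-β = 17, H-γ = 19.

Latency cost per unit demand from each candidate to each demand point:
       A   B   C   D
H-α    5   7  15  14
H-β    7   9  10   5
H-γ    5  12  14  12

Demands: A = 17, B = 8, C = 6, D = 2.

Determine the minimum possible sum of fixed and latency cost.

Open {H-α, H-β}: assign each demand point to its cheapest open site.
  A→H-α 17×5=85, B→H-α 8×7=56, C→H-β 6×10=60, D→H-β 2×5=10
  latency cost 211, fixed 40 → total 251.
Compare {H-β, H-γ}: latency cost 227 + fixed 36 = 263.
Compare {H-α, H-β, H-γ}: latency cost 211 + fixed 59 = 270.
Compare {H-β}: latency cost 261 + fixed 17 = 278.
All other subsets cost ≥ 263. Minimum total cost: 251.

251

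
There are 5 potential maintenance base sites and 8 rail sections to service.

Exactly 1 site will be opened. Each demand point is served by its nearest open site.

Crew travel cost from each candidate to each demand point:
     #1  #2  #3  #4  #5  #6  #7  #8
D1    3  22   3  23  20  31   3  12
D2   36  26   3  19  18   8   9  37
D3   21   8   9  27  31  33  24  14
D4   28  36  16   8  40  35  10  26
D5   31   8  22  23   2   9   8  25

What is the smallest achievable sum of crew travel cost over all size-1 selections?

Open {D1}.
  #1→D1 3, #2→D1 22, #3→D1 3, #4→D1 23, #5→D1 20, #6→D1 31, #7→D1 3, #8→D1 12  ⇒ total 117.
Compare {D5}: total 128.
Compare {D2}: total 156.
No size-1 selection does better; minimum is 117.

117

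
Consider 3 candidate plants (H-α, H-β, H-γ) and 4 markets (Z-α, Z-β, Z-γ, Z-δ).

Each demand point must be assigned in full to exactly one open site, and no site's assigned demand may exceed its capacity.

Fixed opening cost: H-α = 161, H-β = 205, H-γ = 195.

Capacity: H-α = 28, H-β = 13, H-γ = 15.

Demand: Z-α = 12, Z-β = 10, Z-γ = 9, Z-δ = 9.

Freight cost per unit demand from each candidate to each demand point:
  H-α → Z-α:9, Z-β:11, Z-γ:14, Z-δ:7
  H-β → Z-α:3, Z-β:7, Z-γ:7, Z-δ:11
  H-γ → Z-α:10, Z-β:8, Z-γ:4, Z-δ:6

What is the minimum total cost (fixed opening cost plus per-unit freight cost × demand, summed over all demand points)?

Open {H-α, H-β}; cheapest assignment that respects the capacities:
  H-α (cap 28, load 28): Z-β, Z-γ, Z-δ — cost 10×11 + 9×14 + 9×7 = 299
  H-β (cap 13, load 12): Z-α — cost 12×3 = 36
  Shipping 335, fixed 366 → total 701.
  Any other capacity-feasible assignment to {H-α, H-β} ships for at least 335.
Compare {H-α, H-γ}: its best feasible assignment gives total 775.
Compare {H-α, H-β, H-γ}: its best feasible assignment gives total 806.
Every other set of open sites that can feasibly serve all demand totals ≥ 775 even under its best assignment. Minimum: 701.

701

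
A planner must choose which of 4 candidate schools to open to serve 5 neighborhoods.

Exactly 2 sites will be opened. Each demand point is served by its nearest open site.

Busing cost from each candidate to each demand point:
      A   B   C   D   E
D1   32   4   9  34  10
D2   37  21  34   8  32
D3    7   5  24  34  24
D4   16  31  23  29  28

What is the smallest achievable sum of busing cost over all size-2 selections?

Open {D1, D2}.
  A→D1 32, B→D1 4, C→D1 9, D→D2 8, E→D1 10  ⇒ total 63.
Compare {D1, D3}: total 64.
Compare {D1, D4}: total 68.
No size-2 selection does better; minimum is 63.

63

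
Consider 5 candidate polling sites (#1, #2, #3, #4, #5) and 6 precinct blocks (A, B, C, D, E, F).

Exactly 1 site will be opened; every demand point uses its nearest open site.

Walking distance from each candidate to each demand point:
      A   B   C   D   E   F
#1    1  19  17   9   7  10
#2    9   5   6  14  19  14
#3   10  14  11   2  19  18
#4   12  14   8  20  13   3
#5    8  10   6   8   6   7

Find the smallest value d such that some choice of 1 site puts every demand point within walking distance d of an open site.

Open {#5}.
  Farthest demand point is B at walking distance 10 (to #5); all others are ≤ 10.
With {#1} the worst case is 19.
With {#2} the worst case is 19.
No size-1 selection achieves below 10.

10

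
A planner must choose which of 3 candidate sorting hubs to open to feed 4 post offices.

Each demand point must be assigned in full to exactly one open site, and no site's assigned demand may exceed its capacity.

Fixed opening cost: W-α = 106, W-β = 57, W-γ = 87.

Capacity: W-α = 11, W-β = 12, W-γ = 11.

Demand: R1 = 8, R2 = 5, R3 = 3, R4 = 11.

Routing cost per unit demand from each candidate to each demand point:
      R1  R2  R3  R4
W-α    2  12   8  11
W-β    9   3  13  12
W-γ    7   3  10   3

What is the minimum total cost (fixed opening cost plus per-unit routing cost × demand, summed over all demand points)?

Open {W-α, W-β, W-γ}; cheapest assignment that respects the capacities:
  W-α (cap 11, load 11): R1, R3 — cost 8×2 + 3×8 = 40
  W-β (cap 12, load 5): R2 — cost 5×3 = 15
  W-γ (cap 11, load 11): R4 — cost 11×3 = 33
  Shipping 88, fixed 250 → total 338.
  Any other capacity-feasible assignment to {W-α, W-β, W-γ} ships for at least 88.
Total demand is 27 and no other set of sites has combined capacity ≥ 27, so {W-α, W-β, W-γ} is the only feasible choice of open sites. Minimum: 338.

338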